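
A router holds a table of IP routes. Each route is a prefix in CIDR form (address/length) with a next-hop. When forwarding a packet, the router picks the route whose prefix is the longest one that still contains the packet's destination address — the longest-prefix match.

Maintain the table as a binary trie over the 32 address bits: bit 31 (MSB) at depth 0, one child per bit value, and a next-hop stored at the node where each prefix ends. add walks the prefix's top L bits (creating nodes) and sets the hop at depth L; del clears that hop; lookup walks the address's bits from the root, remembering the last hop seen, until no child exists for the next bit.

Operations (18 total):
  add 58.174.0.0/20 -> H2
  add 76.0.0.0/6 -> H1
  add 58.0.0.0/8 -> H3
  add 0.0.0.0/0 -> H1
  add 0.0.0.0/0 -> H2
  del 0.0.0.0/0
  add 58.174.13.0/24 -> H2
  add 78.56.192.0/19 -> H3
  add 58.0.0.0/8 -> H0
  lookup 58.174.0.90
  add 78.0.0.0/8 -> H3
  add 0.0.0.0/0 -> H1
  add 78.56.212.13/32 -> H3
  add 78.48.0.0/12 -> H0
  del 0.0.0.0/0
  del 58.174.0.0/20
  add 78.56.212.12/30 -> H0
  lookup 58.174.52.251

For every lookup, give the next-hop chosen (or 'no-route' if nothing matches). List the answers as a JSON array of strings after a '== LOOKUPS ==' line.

Process each operation:
  add 58.174.0.0/20 -> H2 at depth 20
  add 76.0.0.0/6 -> H1 at depth 6
  add 58.0.0.0/8 -> H3 at depth 8
  add 0.0.0.0/0 -> H1 at depth 0
  add 0.0.0.0/0 -> H2 at depth 0
  - 0.0.0.0/0 clear@0
  add 58.174.13.0/24 -> H2 at depth 24
  add 78.56.192.0/19 -> H3 at depth 19
  add 58.0.0.0/8 -> H0 at depth 8
  lookup 58.174.0.90: bits 00111010101011100000 walk d0:-→d1:-→d2:-→d3:-→d4:-→d5:-→d6:-→d7:-→d8:H0→d9:-→d10:-→d11:-→d12:-→d13:-→d14:-→d15:-→d16:-→d17:-→d18:-→d19:-→d20:H2 -> H2
  add 78.0.0.0/8 -> H3 at depth 8
  add 0.0.0.0/0 -> H1 at depth 0
  add 78.56.212.13/32 -> H3 at depth 32
  add 78.48.0.0/12 -> H0 at depth 12
  - 0.0.0.0/0 clear@0
  - 58.174.0.0/20 clear@20
  add 78.56.212.12/30 -> H0 at depth 30
  lookup 58.174.52.251: bits 001110101010111000 walk d0:-→d1:-→d2:-→d3:-→d4:-→d5:-→d6:-→d7:-→d8:H0→d9:-→d10:-→d11:-→d12:-→d13:-→d14:-→d15:-→d16:-→d17:-→d18:- -> H0

== LOOKUPS ==
["H2","H0"]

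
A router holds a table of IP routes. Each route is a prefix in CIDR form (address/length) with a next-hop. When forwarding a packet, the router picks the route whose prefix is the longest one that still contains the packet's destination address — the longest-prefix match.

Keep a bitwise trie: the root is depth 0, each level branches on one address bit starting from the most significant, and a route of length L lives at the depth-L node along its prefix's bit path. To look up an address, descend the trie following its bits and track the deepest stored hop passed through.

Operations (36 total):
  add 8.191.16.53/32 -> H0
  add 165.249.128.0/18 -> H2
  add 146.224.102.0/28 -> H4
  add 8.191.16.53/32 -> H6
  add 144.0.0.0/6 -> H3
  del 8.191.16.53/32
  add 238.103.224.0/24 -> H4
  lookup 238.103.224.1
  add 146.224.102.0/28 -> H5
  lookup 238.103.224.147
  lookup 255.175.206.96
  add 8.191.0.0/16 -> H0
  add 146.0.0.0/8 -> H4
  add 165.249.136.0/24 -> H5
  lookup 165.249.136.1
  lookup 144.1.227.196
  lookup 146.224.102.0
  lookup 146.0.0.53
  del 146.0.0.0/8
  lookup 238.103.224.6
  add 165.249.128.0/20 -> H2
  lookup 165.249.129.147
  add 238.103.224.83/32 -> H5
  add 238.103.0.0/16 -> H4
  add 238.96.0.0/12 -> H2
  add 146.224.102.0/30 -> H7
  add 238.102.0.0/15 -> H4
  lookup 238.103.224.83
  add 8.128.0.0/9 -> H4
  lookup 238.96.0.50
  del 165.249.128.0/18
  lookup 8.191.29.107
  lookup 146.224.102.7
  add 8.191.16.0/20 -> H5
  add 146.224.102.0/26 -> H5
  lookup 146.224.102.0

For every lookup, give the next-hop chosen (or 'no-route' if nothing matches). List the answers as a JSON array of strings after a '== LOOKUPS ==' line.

Trace:
  + 8.191.16.53/32 (H0) depth=32
  + 165.249.128.0/18 (H2) depth=18
  + 146.224.102.0/28 (H4) depth=28
  + 8.191.16.53/32 (H6) depth=32
  + 144.0.0.0/6 (H3) depth=6
  del 8.191.16.53/32 (clear depth 32)
  + 238.103.224.0/24 (H4) depth=24
  lookup 238.103.224.1: bits 111011100110011111100000 walk d0:-→d1:-→d2:-→d3:-→d4:-→d5:-→d6:-→d7:-→d8:-→d9:-→d10:-→d11:-→d12:-→d13:-→d14:-→d15:-→d16:-→d17:-→d18:-→d19:-→d20:-→d21:-→d22:-→d23:-→d24:H4 -> H4
  + 146.224.102.0/28 (H5) depth=28
  lookup 238.103.224.147: bits 111011100110011111100000 walk d0:-→d1:-→d2:-→d3:-→d4:-→d5:-→d6:-→d7:-→d8:-→d9:-→d10:-→d11:-→d12:-→d13:-→d14:-→d15:-→d16:-→d17:-→d18:-→d19:-→d20:-→d21:-→d22:-→d23:-→d24:H4 -> H4
  lookup 255.175.206.96: bits 111 walk d0:-→d1:-→d2:-→d3:- -> no-route
  + 8.191.0.0/16 (H0) depth=16
  + 146.0.0.0/8 (H4) depth=8
  + 165.249.136.0/24 (H5) depth=24
  lookup 165.249.136.1: bits 101001011111100110001000 walk d0:-→d1:-→d2:-→d3:-→d4:-→d5:-→d6:-→d7:-→d8:-→d9:-→d10:-→d11:-→d12:-→d13:-→d14:-→d15:-→d16:-→d17:-→d18:H2→d19:-→d20:-→d21:-→d22:-→d23:-→d24:H5 -> H5
  lookup 144.1.227.196: bits 100100 walk d0:-→d1:-→d2:-→d3:-→d4:-→d5:-→d6:H3 -> H3
  lookup 146.224.102.0: bits 1001001011100000011001100000 walk d0:-→d1:-→d2:-→d3:-→d4:-→d5:-→d6:H3→d7:-→d8:H4→d9:-→d10:-→d11:-→d12:-→d13:-→d14:-→d15:-→d16:-→d17:-→d18:-→d19:-→d20:-→d21:-→d22:-→d23:-→d24:-→d25:-→d26:-→d27:-→d28:H5 -> H5
  lookup 146.0.0.53: bits 10010010 walk d0:-→d1:-→d2:-→d3:-→d4:-→d5:-→d6:H3→d7:-→d8:H4 -> H4
  del 146.0.0.0/8 (clear depth 8)
  lookup 238.103.224.6: bits 111011100110011111100000 walk d0:-→d1:-→d2:-→d3:-→d4:-→d5:-→d6:-→d7:-→d8:-→d9:-→d10:-→d11:-→d12:-→d13:-→d14:-→d15:-→d16:-→d17:-→d18:-→d19:-→d20:-→d21:-→d22:-→d23:-→d24:H4 -> H4
  + 165.249.128.0/20 (H2) depth=20
  lookup 165.249.129.147: bits 10100101111110011000 walk d0:-→d1:-→d2:-→d3:-→d4:-→d5:-→d6:-→d7:-→d8:-→d9:-→d10:-→d11:-→d12:-→d13:-→d14:-→d15:-→d16:-→d17:-→d18:H2→d19:-→d20:H2 -> H2
  + 238.103.224.83/32 (H5) depth=32
  + 238.103.0.0/16 (H4) depth=16
  + 238.96.0.0/12 (H2) depth=12
  + 146.224.102.0/30 (H7) depth=30
  + 238.102.0.0/15 (H4) depth=15
  lookup 238.103.224.83: bits 11101110011001111110000001010011 walk d0:-→d1:-→d2:-→d3:-→d4:-→d5:-→d6:-→d7:-→d8:-→d9:-→d10:-→d11:-→d12:H2→d13:-→d14:-→d15:H4→d16:H4→d17:-→d18:-→d19:-→d20:-→d21:-→d22:-→d23:-→d24:H4→d25:-→d26:-→d27:-→d28:-→d29:-→d30:-→d31:-→d32:H5 -> H5
  + 8.128.0.0/9 (H4) depth=9
  lookup 238.96.0.50: bits 1110111001100 walk d0:-→d1:-→d2:-→d3:-→d4:-→d5:-→d6:-→d7:-→d8:-→d9:-→d10:-→d11:-→d12:H2→d13:- -> H2
  del 165.249.128.0/18 (clear depth 18)
  lookup 8.191.29.107: bits 00001000101111110001 walk d0:-→d1:-→d2:-→d3:-→d4:-→d5:-→d6:-→d7:-→d8:-→d9:H4→d10:-→d11:-→d12:-→d13:-→d14:-→d15:-→d16:H0→d17:-→d18:-→d19:-→d20:- -> H0
  lookup 146.224.102.7: bits 10010010111000000110011000000 walk d0:-→d1:-→d2:-→d3:-→d4:-→d5:-→d6:H3→d7:-→d8:-→d9:-→d10:-→d11:-→d12:-→d13:-→d14:-→d15:-→d16:-→d17:-→d18:-→d19:-→d20:-→d21:-→d22:-→d23:-→d24:-→d25:-→d26:-→d27:-→d28:H5→d29:- -> H5
  + 8.191.16.0/20 (H5) depth=20
  + 146.224.102.0/26 (H5) depth=26
  lookup 146.224.102.0: bits 100100101110000001100110000000 walk d0:-→d1:-→d2:-→d3:-→d4:-→d5:-→d6:H3→d7:-→d8:-→d9:-→d10:-→d11:-→d12:-→d13:-→d14:-→d15:-→d16:-→d17:-→d18:-→d19:-→d20:-→d21:-→d22:-→d23:-→d24:-→d25:-→d26:H5→d27:-→d28:H5→d29:-→d30:H7 -> H7

== LOOKUPS ==
["H4","H4","no-route","H5","H3","H5","H4","H4","H2","H5","H2","H0","H5","H7"]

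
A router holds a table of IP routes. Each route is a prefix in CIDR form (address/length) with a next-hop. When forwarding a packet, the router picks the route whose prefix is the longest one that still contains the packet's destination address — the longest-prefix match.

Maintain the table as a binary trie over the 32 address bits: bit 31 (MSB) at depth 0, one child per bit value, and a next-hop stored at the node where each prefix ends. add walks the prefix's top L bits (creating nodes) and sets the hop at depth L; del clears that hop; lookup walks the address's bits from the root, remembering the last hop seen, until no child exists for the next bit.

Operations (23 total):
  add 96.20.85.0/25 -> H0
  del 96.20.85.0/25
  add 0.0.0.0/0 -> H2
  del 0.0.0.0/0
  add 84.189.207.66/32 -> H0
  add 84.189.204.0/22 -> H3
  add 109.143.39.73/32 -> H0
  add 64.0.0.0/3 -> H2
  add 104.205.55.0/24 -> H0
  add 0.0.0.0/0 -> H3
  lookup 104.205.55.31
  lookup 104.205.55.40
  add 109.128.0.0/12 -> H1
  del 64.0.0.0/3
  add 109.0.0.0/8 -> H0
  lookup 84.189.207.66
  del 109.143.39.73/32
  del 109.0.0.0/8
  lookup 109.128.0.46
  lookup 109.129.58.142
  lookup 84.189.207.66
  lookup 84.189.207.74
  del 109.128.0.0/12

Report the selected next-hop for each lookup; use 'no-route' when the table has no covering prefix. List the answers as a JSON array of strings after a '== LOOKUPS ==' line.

Trace:
  add 96.20.85.0/25 -> H0 at depth 25
  del 96.20.85.0/25 (clear depth 25)
  add 0.0.0.0/0 -> H2 at depth 0
  del 0.0.0.0/0 (clear depth 0)
  add 84.189.207.66/32 -> H0 at depth 32
  add 84.189.204.0/22 -> H3 at depth 22
  add 109.143.39.73/32 -> H0 at depth 32
  add 64.0.0.0/3 -> H2 at depth 3
  add 104.205.55.0/24 -> H0 at depth 24
  add 0.0.0.0/0 -> H3 at depth 0
  lookup 104.205.55.31: bits 011010001100110100110111 walk d0:H3→d1:-→d2:-→d3:-→d4:-→d5:-→d6:-→d7:-→d8:-→d9:-→d10:-→d11:-→d12:-→d13:-→d14:-→d15:-→d16:-→d17:-→d18:-→d19:-→d20:-→d21:-→d22:-→d23:-→d24:H0 -> H0
  lookup 104.205.55.40: bits 011010001100110100110111 walk d0:H3→d1:-→d2:-→d3:-→d4:-→d5:-→d6:-→d7:-→d8:-→d9:-→d10:-→d11:-→d12:-→d13:-→d14:-→d15:-→d16:-→d17:-→d18:-→d19:-→d20:-→d21:-→d22:-→d23:-→d24:H0 -> H0
  add 109.128.0.0/12 -> H1 at depth 12
  del 64.0.0.0/3 (clear depth 3)
  add 109.0.0.0/8 -> H0 at depth 8
  lookup 84.189.207.66: bits 01010100101111011100111101000010 walk d0:H3→d1:-→d2:-→d3:-→d4:-→d5:-→d6:-→d7:-→d8:-→d9:-→d10:-→d11:-→d12:-→d13:-→d14:-→d15:-→d16:-→d17:-→d18:-→d19:-→d20:-→d21:-→d22:H3→d23:-→d24:-→d25:-→d26:-→d27:-→d28:-→d29:-→d30:-→d31:-→d32:H0 -> H0
  del 109.143.39.73/32 (clear depth 32)
  del 109.0.0.0/8 (clear depth 8)
  lookup 109.128.0.46: bits 011011011000 walk d0:H3→d1:-→d2:-→d3:-→d4:-→d5:-→d6:-→d7:-→d8:-→d9:-→d10:-→d11:-→d12:H1 -> H1
  lookup 109.129.58.142: bits 011011011000 walk d0:H3→d1:-→d2:-→d3:-→d4:-→d5:-→d6:-→d7:-→d8:-→d9:-→d10:-→d11:-→d12:H1 -> H1
  lookup 84.189.207.66: bits 01010100101111011100111101000010 walk d0:H3→d1:-→d2:-→d3:-→d4:-→d5:-→d6:-→d7:-→d8:-→d9:-→d10:-→d11:-→d12:-→d13:-→d14:-→d15:-→d16:-→d17:-→d18:-→d19:-→d20:-→d21:-→d22:H3→d23:-→d24:-→d25:-→d26:-→d27:-→d28:-→d29:-→d30:-→d31:-→d32:H0 -> H0
  lookup 84.189.207.74: bits 0101010010111101110011110100 walk d0:H3→d1:-→d2:-→d3:-→d4:-→d5:-→d6:-→d7:-→d8:-→d9:-→d10:-→d11:-→d12:-→d13:-→d14:-→d15:-→d16:-→d17:-→d18:-→d19:-→d20:-→d21:-→d22:H3→d23:-→d24:-→d25:-→d26:-→d27:-→d28:- -> H3
  del 109.128.0.0/12 (clear depth 12)

== LOOKUPS ==
["H0","H0","H0","H1","H1","H0","H3"]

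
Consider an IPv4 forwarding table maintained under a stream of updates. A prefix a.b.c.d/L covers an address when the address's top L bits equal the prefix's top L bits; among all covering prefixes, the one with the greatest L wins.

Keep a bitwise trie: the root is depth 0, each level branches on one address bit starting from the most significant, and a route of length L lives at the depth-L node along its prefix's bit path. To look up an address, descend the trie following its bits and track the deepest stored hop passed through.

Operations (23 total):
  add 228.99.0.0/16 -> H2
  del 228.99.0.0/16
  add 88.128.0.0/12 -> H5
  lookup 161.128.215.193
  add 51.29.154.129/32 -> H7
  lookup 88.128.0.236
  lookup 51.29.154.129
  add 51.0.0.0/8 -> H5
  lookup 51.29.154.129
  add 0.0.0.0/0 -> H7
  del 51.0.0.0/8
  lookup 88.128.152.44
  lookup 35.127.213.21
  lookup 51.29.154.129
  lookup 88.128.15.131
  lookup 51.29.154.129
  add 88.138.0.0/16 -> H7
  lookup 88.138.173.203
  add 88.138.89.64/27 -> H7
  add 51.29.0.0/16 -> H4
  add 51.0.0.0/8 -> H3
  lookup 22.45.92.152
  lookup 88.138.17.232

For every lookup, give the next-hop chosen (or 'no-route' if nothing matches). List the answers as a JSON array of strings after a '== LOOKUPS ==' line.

Apply in order:
  add 228.99.0.0/16 -> H2 at depth 16
  del 228.99.0.0/16 (clear depth 16)
  add 88.128.0.0/12 -> H5 at depth 12
  lookup 161.128.215.193: bits 1 walk d0:-→d1:- -> no-route
  add 51.29.154.129/32 -> H7 at depth 32
  lookup 88.128.0.236: bits 010110001000 walk d0:-→d1:-→d2:-→d3:-→d4:-→d5:-→d6:-→d7:-→d8:-→d9:-→d10:-→d11:-→d12:H5 -> H5
  lookup 51.29.154.129: bits 00110011000111011001101010000001 walk d0:-→d1:-→d2:-→d3:-→d4:-→d5:-→d6:-→d7:-→d8:-→d9:-→d10:-→d11:-→d12:-→d13:-→d14:-→d15:-→d16:-→d17:-→d18:-→d19:-→d20:-→d21:-→d22:-→d23:-→d24:-→d25:-→d26:-→d27:-→d28:-→d29:-→d30:-→d31:-→d32:H7 -> H7
  add 51.0.0.0/8 -> H5 at depth 8
  lookup 51.29.154.129: bits 00110011000111011001101010000001 walk d0:-→d1:-→d2:-→d3:-→d4:-→d5:-→d6:-→d7:-→d8:H5→d9:-→d10:-→d11:-→d12:-→d13:-→d14:-→d15:-→d16:-→d17:-→d18:-→d19:-→d20:-→d21:-→d22:-→d23:-→d24:-→d25:-→d26:-→d27:-→d28:-→d29:-→d30:-→d31:-→d32:H7 -> H7
  add 0.0.0.0/0 -> H7 at depth 0
  del 51.0.0.0/8 (clear depth 8)
  lookup 88.128.152.44: bits 010110001000 walk d0:H7→d1:-→d2:-→d3:-→d4:-→d5:-→d6:-→d7:-→d8:-→d9:-→d10:-→d11:-→d12:H5 -> H5
  lookup 35.127.213.21: bits 001 walk d0:H7→d1:-→d2:-→d3:- -> H7
  lookup 51.29.154.129: bits 00110011000111011001101010000001 walk d0:H7→d1:-→d2:-→d3:-→d4:-→d5:-→d6:-→d7:-→d8:-→d9:-→d10:-→d11:-→d12:-→d13:-→d14:-→d15:-→d16:-→d17:-→d18:-→d19:-→d20:-→d21:-→d22:-→d23:-→d24:-→d25:-→d26:-→d27:-→d28:-→d29:-→d30:-→d31:-→d32:H7 -> H7
  lookup 88.128.15.131: bits 010110001000 walk d0:H7→d1:-→d2:-→d3:-→d4:-→d5:-→d6:-→d7:-→d8:-→d9:-→d10:-→d11:-→d12:H5 -> H5
  lookup 51.29.154.129: bits 00110011000111011001101010000001 walk d0:H7→d1:-→d2:-→d3:-→d4:-→d5:-→d6:-→d7:-→d8:-→d9:-→d10:-→d11:-→d12:-→d13:-→d14:-→d15:-→d16:-→d17:-→d18:-→d19:-→d20:-→d21:-→d22:-→d23:-→d24:-→d25:-→d26:-→d27:-→d28:-→d29:-→d30:-→d31:-→d32:H7 -> H7
  add 88.138.0.0/16 -> H7 at depth 16
  lookup 88.138.173.203: bits 0101100010001010 walk d0:H7→d1:-→d2:-→d3:-→d4:-→d5:-→d6:-→d7:-→d8:-→d9:-→d10:-→d11:-→d12:H5→d13:-→d14:-→d15:-→d16:H7 -> H7
  add 88.138.89.64/27 -> H7 at depth 27
  add 51.29.0.0/16 -> H4 at depth 16
  add 51.0.0.0/8 -> H3 at depth 8
  lookup 22.45.92.152: bits 00 walk d0:H7→d1:-→d2:- -> H7
  lookup 88.138.17.232: bits 01011000100010100 walk d0:H7→d1:-→d2:-→d3:-→d4:-→d5:-→d6:-→d7:-→d8:-→d9:-→d10:-→d11:-→d12:H5→d13:-→d14:-→d15:-→d16:H7→d17:- -> H7

== LOOKUPS ==
["no-route","H5","H7","H7","H5","H7","H7","H5","H7","H7","H7","H7"]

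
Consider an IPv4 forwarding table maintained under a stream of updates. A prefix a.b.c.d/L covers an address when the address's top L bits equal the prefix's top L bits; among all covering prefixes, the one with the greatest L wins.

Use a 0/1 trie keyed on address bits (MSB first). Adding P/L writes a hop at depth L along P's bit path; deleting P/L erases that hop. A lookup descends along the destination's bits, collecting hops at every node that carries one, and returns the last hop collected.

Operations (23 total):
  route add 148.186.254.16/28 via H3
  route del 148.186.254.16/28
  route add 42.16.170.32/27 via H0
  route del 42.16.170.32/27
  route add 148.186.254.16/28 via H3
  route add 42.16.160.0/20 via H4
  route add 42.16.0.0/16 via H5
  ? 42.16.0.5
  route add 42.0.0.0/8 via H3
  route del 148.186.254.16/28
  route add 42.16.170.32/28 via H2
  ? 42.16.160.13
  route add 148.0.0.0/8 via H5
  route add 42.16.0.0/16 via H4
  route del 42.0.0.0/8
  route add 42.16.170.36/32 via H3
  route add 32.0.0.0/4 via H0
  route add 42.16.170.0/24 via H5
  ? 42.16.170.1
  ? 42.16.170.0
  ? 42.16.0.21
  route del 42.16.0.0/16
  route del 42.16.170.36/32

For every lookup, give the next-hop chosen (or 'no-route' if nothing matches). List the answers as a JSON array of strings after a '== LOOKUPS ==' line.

Process each operation:
  add 148.186.254.16/28 -> H3 at depth 28
  - 148.186.254.16/28 clear@28
  add 42.16.170.32/27 -> H0 at depth 27
  - 42.16.170.32/27 clear@27
  add 148.186.254.16/28 -> H3 at depth 28
  add 42.16.160.0/20 -> H4 at depth 20
  add 42.16.0.0/16 -> H5 at depth 16
  ? 42.16.0.5  path d0:-→d1:-→d2:-→d3:-→d4:-→d5:-→d6:-→d7:-→d8:-→d9:-→d10:-→d11:-→d12:-→d13:-→d14:-→d15:-→d16:H5  best=H5
  add 42.0.0.0/8 -> H3 at depth 8
  - 148.186.254.16/28 clear@28
  add 42.16.170.32/28 -> H2 at depth 28
  ? 42.16.160.13  path d0:-→d1:-→d2:-→d3:-→d4:-→d5:-→d6:-→d7:-→d8:H3→d9:-→d10:-→d11:-→d12:-→d13:-→d14:-→d15:-→d16:H5→d17:-→d18:-→d19:-→d20:H4  best=H4
  add 148.0.0.0/8 -> H5 at depth 8
  add 42.16.0.0/16 -> H4 at depth 16
  - 42.0.0.0/8 clear@8
  add 42.16.170.36/32 -> H3 at depth 32
  add 32.0.0.0/4 -> H0 at depth 4
  add 42.16.170.0/24 -> H5 at depth 24
  ? 42.16.170.1  path d0:-→d1:-→d2:-→d3:-→d4:H0→d5:-→d6:-→d7:-→d8:-→d9:-→d10:-→d11:-→d12:-→d13:-→d14:-→d15:-→d16:H4→d17:-→d18:-→d19:-→d20:H4→d21:-→d22:-→d23:-→d24:H5→d25:-→d26:-  best=H5
  ? 42.16.170.0  path d0:-→d1:-→d2:-→d3:-→d4:H0→d5:-→d6:-→d7:-→d8:-→d9:-→d10:-→d11:-→d12:-→d13:-→d14:-→d15:-→d16:H4→d17:-→d18:-→d19:-→d20:H4→d21:-→d22:-→d23:-→d24:H5→d25:-→d26:-  best=H5
  ? 42.16.0.21  path d0:-→d1:-→d2:-→d3:-→d4:H0→d5:-→d6:-→d7:-→d8:-→d9:-→d10:-→d11:-→d12:-→d13:-→d14:-→d15:-→d16:H4  best=H4
  - 42.16.0.0/16 clear@16
  - 42.16.170.36/32 clear@32

== LOOKUPS ==
["H5","H4","H5","H5","H4"]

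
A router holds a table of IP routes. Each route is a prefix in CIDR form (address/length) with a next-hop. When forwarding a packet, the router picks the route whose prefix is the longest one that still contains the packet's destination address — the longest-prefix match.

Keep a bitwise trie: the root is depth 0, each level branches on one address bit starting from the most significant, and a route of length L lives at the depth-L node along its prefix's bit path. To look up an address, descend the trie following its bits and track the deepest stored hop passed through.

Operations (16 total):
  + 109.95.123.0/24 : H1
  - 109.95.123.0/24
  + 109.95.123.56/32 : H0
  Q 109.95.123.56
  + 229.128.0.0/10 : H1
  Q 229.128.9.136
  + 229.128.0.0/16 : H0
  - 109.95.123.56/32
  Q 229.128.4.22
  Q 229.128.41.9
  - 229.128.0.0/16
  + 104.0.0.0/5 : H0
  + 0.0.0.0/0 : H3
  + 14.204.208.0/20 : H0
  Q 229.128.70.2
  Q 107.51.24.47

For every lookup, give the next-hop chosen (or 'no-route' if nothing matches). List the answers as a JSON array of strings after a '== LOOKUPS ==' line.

Trace:
  add 109.95.123.0/24 -> H1 at depth 24
  del 109.95.123.0/24 (clear depth 24)
  add 109.95.123.56/32 -> H0 at depth 32
  ? 109.95.123.56  path d0:-→d1:-→d2:-→d3:-→d4:-→d5:-→d6:-→d7:-→d8:-→d9:-→d10:-→d11:-→d12:-→d13:-→d14:-→d15:-→d16:-→d17:-→d18:-→d19:-→d20:-→d21:-→d22:-→d23:-→d24:-→d25:-→d26:-→d27:-→d28:-→d29:-→d30:-→d31:-→d32:H0  best=H0
  add 229.128.0.0/10 -> H1 at depth 10
  ? 229.128.9.136  path d0:-→d1:-→d2:-→d3:-→d4:-→d5:-→d6:-→d7:-→d8:-→d9:-→d10:H1  best=H1
  add 229.128.0.0/16 -> H0 at depth 16
  del 109.95.123.56/32 (clear depth 32)
  ? 229.128.4.22  path d0:-→d1:-→d2:-→d3:-→d4:-→d5:-→d6:-→d7:-→d8:-→d9:-→d10:H1→d11:-→d12:-→d13:-→d14:-→d15:-→d16:H0  best=H0
  ? 229.128.41.9  path d0:-→d1:-→d2:-→d3:-→d4:-→d5:-→d6:-→d7:-→d8:-→d9:-→d10:H1→d11:-→d12:-→d13:-→d14:-→d15:-→d16:H0  best=H0
  del 229.128.0.0/16 (clear depth 16)
  add 104.0.0.0/5 -> H0 at depth 5
  add 0.0.0.0/0 -> H3 at depth 0
  add 14.204.208.0/20 -> H0 at depth 20
  ? 229.128.70.2  path d0:H3→d1:-→d2:-→d3:-→d4:-→d5:-→d6:-→d7:-→d8:-→d9:-→d10:H1→d11:-→d12:-→d13:-→d14:-→d15:-→d16:-  best=H1
  ? 107.51.24.47  path d0:H3→d1:-→d2:-→d3:-→d4:-→d5:H0  best=H0

== LOOKUPS ==
["H0","H1","H0","H0","H1","H0"]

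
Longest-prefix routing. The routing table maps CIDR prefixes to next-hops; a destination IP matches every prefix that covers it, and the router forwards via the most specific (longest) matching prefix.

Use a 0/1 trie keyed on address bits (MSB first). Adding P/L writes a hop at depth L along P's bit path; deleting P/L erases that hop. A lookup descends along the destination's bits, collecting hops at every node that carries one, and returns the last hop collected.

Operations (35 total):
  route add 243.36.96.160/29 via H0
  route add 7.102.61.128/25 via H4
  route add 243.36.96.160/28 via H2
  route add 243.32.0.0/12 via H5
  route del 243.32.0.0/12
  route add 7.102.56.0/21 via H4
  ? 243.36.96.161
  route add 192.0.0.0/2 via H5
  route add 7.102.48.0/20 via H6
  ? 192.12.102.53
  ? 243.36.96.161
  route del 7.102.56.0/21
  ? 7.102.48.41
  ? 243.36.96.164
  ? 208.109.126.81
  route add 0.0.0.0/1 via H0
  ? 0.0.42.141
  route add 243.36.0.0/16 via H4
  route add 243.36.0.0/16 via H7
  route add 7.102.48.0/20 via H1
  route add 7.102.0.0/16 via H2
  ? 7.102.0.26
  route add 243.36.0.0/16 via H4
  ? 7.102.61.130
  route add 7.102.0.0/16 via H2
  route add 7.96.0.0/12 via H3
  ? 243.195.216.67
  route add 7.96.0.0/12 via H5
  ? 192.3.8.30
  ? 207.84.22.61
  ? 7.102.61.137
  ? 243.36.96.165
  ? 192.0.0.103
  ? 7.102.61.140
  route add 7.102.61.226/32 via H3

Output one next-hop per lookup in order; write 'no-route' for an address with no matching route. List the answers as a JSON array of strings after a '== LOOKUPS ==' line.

Trace:
  add 243.36.96.160/29 -> H0 at depth 29
  add 7.102.61.128/25 -> H4 at depth 25
  add 243.36.96.160/28 -> H2 at depth 28
  add 243.32.0.0/12 -> H5 at depth 12
  del 243.32.0.0/12 (clear depth 12)
  add 7.102.56.0/21 -> H4 at depth 21
  lookup 243.36.96.161: bits 11110011001001000110000010100 walk d0:-→d1:-→d2:-→d3:-→d4:-→d5:-→d6:-→d7:-→d8:-→d9:-→d10:-→d11:-→d12:-→d13:-→d14:-→d15:-→d16:-→d17:-→d18:-→d19:-→d20:-→d21:-→d22:-→d23:-→d24:-→d25:-→d26:-→d27:-→d28:H2→d29:H0 -> H0
  add 192.0.0.0/2 -> H5 at depth 2
  add 7.102.48.0/20 -> H6 at depth 20
  lookup 192.12.102.53: bits 11 walk d0:-→d1:-→d2:H5 -> H5
  lookup 243.36.96.161: bits 11110011001001000110000010100 walk d0:-→d1:-→d2:H5→d3:-→d4:-→d5:-→d6:-→d7:-→d8:-→d9:-→d10:-→d11:-→d12:-→d13:-→d14:-→d15:-→d16:-→d17:-→d18:-→d19:-→d20:-→d21:-→d22:-→d23:-→d24:-→d25:-→d26:-→d27:-→d28:H2→d29:H0 -> H0
  del 7.102.56.0/21 (clear depth 21)
  lookup 7.102.48.41: bits 00000111011001100011 walk d0:-→d1:-→d2:-→d3:-→d4:-→d5:-→d6:-→d7:-→d8:-→d9:-→d10:-→d11:-→d12:-→d13:-→d14:-→d15:-→d16:-→d17:-→d18:-→d19:-→d20:H6 -> H6
  lookup 243.36.96.164: bits 11110011001001000110000010100 walk d0:-→d1:-→d2:H5→d3:-→d4:-→d5:-→d6:-→d7:-→d8:-→d9:-→d10:-→d11:-→d12:-→d13:-→d14:-→d15:-→d16:-→d17:-→d18:-→d19:-→d20:-→d21:-→d22:-→d23:-→d24:-→d25:-→d26:-→d27:-→d28:H2→d29:H0 -> H0
  lookup 208.109.126.81: bits 11 walk d0:-→d1:-→d2:H5 -> H5
  add 0.0.0.0/1 -> H0 at depth 1
  lookup 0.0.42.141: bits 00000 walk d0:-→d1:H0→d2:-→d3:-→d4:-→d5:- -> H0
  add 243.36.0.0/16 -> H4 at depth 16
  add 243.36.0.0/16 -> H7 at depth 16
  add 7.102.48.0/20 -> H1 at depth 20
  add 7.102.0.0/16 -> H2 at depth 16
  lookup 7.102.0.26: bits 000001110110011000 walk d0:-→d1:H0→d2:-→d3:-→d4:-→d5:-→d6:-→d7:-→d8:-→d9:-→d10:-→d11:-→d12:-→d13:-→d14:-→d15:-→d16:H2→d17:-→d18:- -> H2
  add 243.36.0.0/16 -> H4 at depth 16
  lookup 7.102.61.130: bits 0000011101100110001111011 walk d0:-→d1:H0→d2:-→d3:-→d4:-→d5:-→d6:-→d7:-→d8:-→d9:-→d10:-→d11:-→d12:-→d13:-→d14:-→d15:-→d16:H2→d17:-→d18:-→d19:-→d20:H1→d21:-→d22:-→d23:-→d24:-→d25:H4 -> H4
  add 7.102.0.0/16 -> H2 at depth 16
  add 7.96.0.0/12 -> H3 at depth 12
  lookup 243.195.216.67: bits 11110011 walk d0:-→d1:-→d2:H5→d3:-→d4:-→d5:-→d6:-→d7:-→d8:- -> H5
  add 7.96.0.0/12 -> H5 at depth 12
  lookup 192.3.8.30: bits 11 walk d0:-→d1:-→d2:H5 -> H5
  lookup 207.84.22.61: bits 11 walk d0:-→d1:-→d2:H5 -> H5
  lookup 7.102.61.137: bits 0000011101100110001111011 walk d0:-→d1:H0→d2:-→d3:-→d4:-→d5:-→d6:-→d7:-→d8:-→d9:-→d10:-→d11:-→d12:H5→d13:-→d14:-→d15:-→d16:H2→d17:-→d18:-→d19:-→d20:H1→d21:-→d22:-→d23:-→d24:-→d25:H4 -> H4
  lookup 243.36.96.165: bits 11110011001001000110000010100 walk d0:-→d1:-→d2:H5→d3:-→d4:-→d5:-→d6:-→d7:-→d8:-→d9:-→d10:-→d11:-→d12:-→d13:-→d14:-→d15:-→d16:H4→d17:-→d18:-→d19:-→d20:-→d21:-→d22:-→d23:-→d24:-→d25:-→d26:-→d27:-→d28:H2→d29:H0 -> H0
  lookup 192.0.0.103: bits 11 walk d0:-→d1:-→d2:H5 -> H5
  lookup 7.102.61.140: bits 0000011101100110001111011 walk d0:-→d1:H0→d2:-→d3:-→d4:-→d5:-→d6:-→d7:-→d8:-→d9:-→d10:-→d11:-→d12:H5→d13:-→d14:-→d15:-→d16:H2→d17:-→d18:-→d19:-→d20:H1→d21:-→d22:-→d23:-→d24:-→d25:H4 -> H4
  add 7.102.61.226/32 -> H3 at depth 32

== LOOKUPS ==
["H0","H5","H0","H6","H0","H5","H0","H2","H4","H5","H5","H5","H4","H0","H5","H4"]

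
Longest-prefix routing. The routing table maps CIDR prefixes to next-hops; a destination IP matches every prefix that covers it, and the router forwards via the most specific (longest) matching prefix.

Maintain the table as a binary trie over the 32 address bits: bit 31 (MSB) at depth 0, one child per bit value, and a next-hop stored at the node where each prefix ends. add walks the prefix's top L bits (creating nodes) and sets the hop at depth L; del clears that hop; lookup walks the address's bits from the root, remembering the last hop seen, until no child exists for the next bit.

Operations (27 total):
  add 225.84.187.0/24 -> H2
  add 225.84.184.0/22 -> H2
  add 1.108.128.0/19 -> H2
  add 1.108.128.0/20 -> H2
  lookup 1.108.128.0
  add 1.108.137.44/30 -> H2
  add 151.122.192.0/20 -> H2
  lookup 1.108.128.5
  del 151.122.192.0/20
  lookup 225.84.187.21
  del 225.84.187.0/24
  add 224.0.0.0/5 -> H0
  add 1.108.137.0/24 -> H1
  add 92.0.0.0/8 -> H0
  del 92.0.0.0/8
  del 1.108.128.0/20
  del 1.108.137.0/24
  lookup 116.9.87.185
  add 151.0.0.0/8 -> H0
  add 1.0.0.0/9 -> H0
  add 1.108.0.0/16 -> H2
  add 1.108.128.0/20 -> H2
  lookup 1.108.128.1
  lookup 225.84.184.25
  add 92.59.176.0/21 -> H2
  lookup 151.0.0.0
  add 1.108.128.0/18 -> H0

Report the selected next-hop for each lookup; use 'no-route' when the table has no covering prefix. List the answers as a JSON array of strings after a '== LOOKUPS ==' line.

Process each operation:
  + 225.84.187.0/24 (H2) depth=24
  + 225.84.184.0/22 (H2) depth=22
  + 1.108.128.0/19 (H2) depth=19
  + 1.108.128.0/20 (H2) depth=20
  lookup 1.108.128.0: bits 00000001011011001000 walk d0:-→d1:-→d2:-→d3:-→d4:-→d5:-→d6:-→d7:-→d8:-→d9:-→d10:-→d11:-→d12:-→d13:-→d14:-→d15:-→d16:-→d17:-→d18:-→d19:H2→d20:H2 -> H2
  + 1.108.137.44/30 (H2) depth=30
  + 151.122.192.0/20 (H2) depth=20
  lookup 1.108.128.5: bits 00000001011011001000 walk d0:-→d1:-→d2:-→d3:-→d4:-→d5:-→d6:-→d7:-→d8:-→d9:-→d10:-→d11:-→d12:-→d13:-→d14:-→d15:-→d16:-→d17:-→d18:-→d19:H2→d20:H2 -> H2
  - 151.122.192.0/20 clear@20
  lookup 225.84.187.21: bits 111000010101010010111011 walk d0:-→d1:-→d2:-→d3:-→d4:-→d5:-→d6:-→d7:-→d8:-→d9:-→d10:-→d11:-→d12:-→d13:-→d14:-→d15:-→d16:-→d17:-→d18:-→d19:-→d20:-→d21:-→d22:H2→d23:-→d24:H2 -> H2
  - 225.84.187.0/24 clear@24
  + 224.0.0.0/5 (H0) depth=5
  + 1.108.137.0/24 (H1) depth=24
  + 92.0.0.0/8 (H0) depth=8
  - 92.0.0.0/8 clear@8
  - 1.108.128.0/20 clear@20
  - 1.108.137.0/24 clear@24
  lookup 116.9.87.185: bits 01 walk d0:-→d1:-→d2:- -> no-route
  + 151.0.0.0/8 (H0) depth=8
  + 1.0.0.0/9 (H0) depth=9
  + 1.108.0.0/16 (H2) depth=16
  + 1.108.128.0/20 (H2) depth=20
  lookup 1.108.128.1: bits 00000001011011001000 walk d0:-→d1:-→d2:-→d3:-→d4:-→d5:-→d6:-→d7:-→d8:-→d9:H0→d10:-→d11:-→d12:-→d13:-→d14:-→d15:-→d16:H2→d17:-→d18:-→d19:H2→d20:H2 -> H2
  lookup 225.84.184.25: bits 1110000101010100101110 walk d0:-→d1:-→d2:-→d3:-→d4:-→d5:H0→d6:-→d7:-→d8:-→d9:-→d10:-→d11:-→d12:-→d13:-→d14:-→d15:-→d16:-→d17:-→d18:-→d19:-→d20:-→d21:-→d22:H2 -> H2
  + 92.59.176.0/21 (H2) depth=21
  lookup 151.0.0.0: bits 100101110 walk d0:-→d1:-→d2:-→d3:-→d4:-→d5:-→d6:-→d7:-→d8:H0→d9:- -> H0
  + 1.108.128.0/18 (H0) depth=18

== LOOKUPS ==
["H2","H2","H2","no-route","H2","H2","H0"]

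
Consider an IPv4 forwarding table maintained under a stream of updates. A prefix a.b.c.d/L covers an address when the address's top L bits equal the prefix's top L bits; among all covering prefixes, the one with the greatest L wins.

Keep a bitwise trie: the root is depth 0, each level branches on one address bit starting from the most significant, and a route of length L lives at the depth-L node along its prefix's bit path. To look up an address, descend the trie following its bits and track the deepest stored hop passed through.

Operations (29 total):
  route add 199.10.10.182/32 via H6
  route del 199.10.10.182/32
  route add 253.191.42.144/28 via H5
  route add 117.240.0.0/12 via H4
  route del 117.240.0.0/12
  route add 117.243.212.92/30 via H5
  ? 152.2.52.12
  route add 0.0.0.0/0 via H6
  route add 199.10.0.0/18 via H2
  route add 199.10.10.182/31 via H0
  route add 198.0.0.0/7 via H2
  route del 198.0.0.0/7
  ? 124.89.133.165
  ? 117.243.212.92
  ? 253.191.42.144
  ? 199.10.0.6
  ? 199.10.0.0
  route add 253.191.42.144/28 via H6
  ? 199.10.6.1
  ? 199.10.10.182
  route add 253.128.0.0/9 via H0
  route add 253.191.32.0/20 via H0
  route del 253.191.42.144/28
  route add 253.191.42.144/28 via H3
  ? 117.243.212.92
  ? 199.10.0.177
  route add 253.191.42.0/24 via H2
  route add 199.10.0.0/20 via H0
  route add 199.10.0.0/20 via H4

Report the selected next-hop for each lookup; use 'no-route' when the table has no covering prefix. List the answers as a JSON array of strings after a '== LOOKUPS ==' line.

Trace:
  add 199.10.10.182/32 -> H6 at depth 32
  - 199.10.10.182/32 clear@32
  add 253.191.42.144/28 -> H5 at depth 28
  add 117.240.0.0/12 -> H4 at depth 12
  - 117.240.0.0/12 clear@12
  add 117.243.212.92/30 -> H5 at depth 30
  Q 152.2.52.12: descend 1 ; hops seen [∅] ; pick no-route
  add 0.0.0.0/0 -> H6 at depth 0
  add 199.10.0.0/18 -> H2 at depth 18
  add 199.10.10.182/31 -> H0 at depth 31
  add 198.0.0.0/7 -> H2 at depth 7
  - 198.0.0.0/7 clear@7
  Q 124.89.133.165: descend 0111 ; hops seen [H6] ; pick H6
  Q 117.243.212.92: descend 011101011111001111010100010111 ; hops seen [H6,H5] ; pick H5
  Q 253.191.42.144: descend 1111110110111111001010101001 ; hops seen [H6,H5] ; pick H5
  Q 199.10.0.6: descend 11000111000010100000 ; hops seen [H6,H2] ; pick H2
  Q 199.10.0.0: descend 11000111000010100000 ; hops seen [H6,H2] ; pick H2
  add 253.191.42.144/28 -> H6 at depth 28
  Q 199.10.6.1: descend 11000111000010100000 ; hops seen [H6,H2] ; pick H2
  Q 199.10.10.182: descend 11000111000010100000101010110110 ; hops seen [H6,H2,H0] ; pick H0
  add 253.128.0.0/9 -> H0 at depth 9
  add 253.191.32.0/20 -> H0 at depth 20
  - 253.191.42.144/28 clear@28
  add 253.191.42.144/28 -> H3 at depth 28
  Q 117.243.212.92: descend 011101011111001111010100010111 ; hops seen [H6,H5] ; pick H5
  Q 199.10.0.177: descend 11000111000010100000 ; hops seen [H6,H2] ; pick H2
  add 253.191.42.0/24 -> H2 at depth 24
  add 199.10.0.0/20 -> H0 at depth 20
  add 199.10.0.0/20 -> H4 at depth 20

== LOOKUPS ==
["no-route","H6","H5","H5","H2","H2","H2","H0","H5","H2"]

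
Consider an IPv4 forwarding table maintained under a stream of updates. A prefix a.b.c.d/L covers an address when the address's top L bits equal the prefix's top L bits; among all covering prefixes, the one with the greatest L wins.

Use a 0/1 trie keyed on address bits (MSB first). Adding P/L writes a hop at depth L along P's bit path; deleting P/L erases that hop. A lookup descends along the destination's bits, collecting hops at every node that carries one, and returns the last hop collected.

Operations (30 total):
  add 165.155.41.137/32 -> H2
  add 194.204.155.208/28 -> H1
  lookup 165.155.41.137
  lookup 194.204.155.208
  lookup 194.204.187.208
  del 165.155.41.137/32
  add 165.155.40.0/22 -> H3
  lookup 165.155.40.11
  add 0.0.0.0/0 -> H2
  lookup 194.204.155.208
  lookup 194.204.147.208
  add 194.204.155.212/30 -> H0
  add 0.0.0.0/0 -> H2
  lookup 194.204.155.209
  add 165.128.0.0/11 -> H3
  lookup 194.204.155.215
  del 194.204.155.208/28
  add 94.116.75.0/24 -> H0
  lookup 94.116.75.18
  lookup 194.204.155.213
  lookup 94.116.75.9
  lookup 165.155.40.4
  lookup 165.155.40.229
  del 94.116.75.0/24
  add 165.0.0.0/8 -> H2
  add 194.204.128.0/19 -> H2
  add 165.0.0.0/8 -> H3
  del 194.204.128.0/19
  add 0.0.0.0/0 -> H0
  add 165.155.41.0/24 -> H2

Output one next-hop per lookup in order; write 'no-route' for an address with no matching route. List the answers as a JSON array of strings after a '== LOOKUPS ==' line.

Process each operation:
  add 165.155.41.137/32 -> H2 at depth 32
  add 194.204.155.208/28 -> H1 at depth 28
  lookup 165.155.41.137: bits 10100101100110110010100110001001 walk d0:-→d1:-→d2:-→d3:-→d4:-→d5:-→d6:-→d7:-→d8:-→d9:-→d10:-→d11:-→d12:-→d13:-→d14:-→d15:-→d16:-→d17:-→d18:-→d19:-→d20:-→d21:-→d22:-→d23:-→d24:-→d25:-→d26:-→d27:-→d28:-→d29:-→d30:-→d31:-→d32:H2 -> H2
  lookup 194.204.155.208: bits 1100001011001100100110111101 walk d0:-→d1:-→d2:-→d3:-→d4:-→d5:-→d6:-→d7:-→d8:-→d9:-→d10:-→d11:-→d12:-→d13:-→d14:-→d15:-→d16:-→d17:-→d18:-→d19:-→d20:-→d21:-→d22:-→d23:-→d24:-→d25:-→d26:-→d27:-→d28:H1 -> H1
  lookup 194.204.187.208: bits 110000101100110010 walk d0:-→d1:-→d2:-→d3:-→d4:-→d5:-→d6:-→d7:-→d8:-→d9:-→d10:-→d11:-→d12:-→d13:-→d14:-→d15:-→d16:-→d17:-→d18:- -> no-route
  - 165.155.41.137/32 clear@32
  add 165.155.40.0/22 -> H3 at depth 22
  lookup 165.155.40.11: bits 10100101100110110010100 walk d0:-→d1:-→d2:-→d3:-→d4:-→d5:-→d6:-→d7:-→d8:-→d9:-→d10:-→d11:-→d12:-→d13:-→d14:-→d15:-→d16:-→d17:-→d18:-→d19:-→d20:-→d21:-→d22:H3→d23:- -> H3
  add 0.0.0.0/0 -> H2 at depth 0
  lookup 194.204.155.208: bits 1100001011001100100110111101 walk d0:H2→d1:-→d2:-→d3:-→d4:-→d5:-→d6:-→d7:-→d8:-→d9:-→d10:-→d11:-→d12:-→d13:-→d14:-→d15:-→d16:-→d17:-→d18:-→d19:-→d20:-→d21:-→d22:-→d23:-→d24:-→d25:-→d26:-→d27:-→d28:H1 -> H1
  lookup 194.204.147.208: bits 11000010110011001001 walk d0:H2→d1:-→d2:-→d3:-→d4:-→d5:-→d6:-→d7:-→d8:-→d9:-→d10:-→d11:-→d12:-→d13:-→d14:-→d15:-→d16:-→d17:-→d18:-→d19:-→d20:- -> H2
  add 194.204.155.212/30 -> H0 at depth 30
  add 0.0.0.0/0 -> H2 at depth 0
  lookup 194.204.155.209: bits 11000010110011001001101111010 walk d0:H2→d1:-→d2:-→d3:-→d4:-→d5:-→d6:-→d7:-→d8:-→d9:-→d10:-→d11:-→d12:-→d13:-→d14:-→d15:-→d16:-→d17:-→d18:-→d19:-→d20:-→d21:-→d22:-→d23:-→d24:-→d25:-→d26:-→d27:-→d28:H1→d29:- -> H1
  add 165.128.0.0/11 -> H3 at depth 11
  lookup 194.204.155.215: bits 110000101100110010011011110101 walk d0:H2→d1:-→d2:-→d3:-→d4:-→d5:-→d6:-→d7:-→d8:-→d9:-→d10:-→d11:-→d12:-→d13:-→d14:-→d15:-→d16:-→d17:-→d18:-→d19:-→d20:-→d21:-→d22:-→d23:-→d24:-→d25:-→d26:-→d27:-→d28:H1→d29:-→d30:H0 -> H0
  - 194.204.155.208/28 clear@28
  add 94.116.75.0/24 -> H0 at depth 24
  lookup 94.116.75.18: bits 010111100111010001001011 walk d0:H2→d1:-→d2:-→d3:-→d4:-→d5:-→d6:-→d7:-→d8:-→d9:-→d10:-→d11:-→d12:-→d13:-→d14:-→d15:-→d16:-→d17:-→d18:-→d19:-→d20:-→d21:-→d22:-→d23:-→d24:H0 -> H0
  lookup 194.204.155.213: bits 110000101100110010011011110101 walk d0:H2→d1:-→d2:-→d3:-→d4:-→d5:-→d6:-→d7:-→d8:-→d9:-→d10:-→d11:-→d12:-→d13:-→d14:-→d15:-→d16:-→d17:-→d18:-→d19:-→d20:-→d21:-→d22:-→d23:-→d24:-→d25:-→d26:-→d27:-→d28:-→d29:-→d30:H0 -> H0
  lookup 94.116.75.9: bits 010111100111010001001011 walk d0:H2→d1:-→d2:-→d3:-→d4:-→d5:-→d6:-→d7:-→d8:-→d9:-→d10:-→d11:-→d12:-→d13:-→d14:-→d15:-→d16:-→d17:-→d18:-→d19:-→d20:-→d21:-→d22:-→d23:-→d24:H0 -> H0
  lookup 165.155.40.4: bits 10100101100110110010100 walk d0:H2→d1:-→d2:-→d3:-→d4:-→d5:-→d6:-→d7:-→d8:-→d9:-→d10:-→d11:H3→d12:-→d13:-→d14:-→d15:-→d16:-→d17:-→d18:-→d19:-→d20:-→d21:-→d22:H3→d23:- -> H3
  lookup 165.155.40.229: bits 10100101100110110010100 walk d0:H2→d1:-→d2:-→d3:-→d4:-→d5:-→d6:-→d7:-→d8:-→d9:-→d10:-→d11:H3→d12:-→d13:-→d14:-→d15:-→d16:-→d17:-→d18:-→d19:-→d20:-→d21:-→d22:H3→d23:- -> H3
  - 94.116.75.0/24 clear@24
  add 165.0.0.0/8 -> H2 at depth 8
  add 194.204.128.0/19 -> H2 at depth 19
  add 165.0.0.0/8 -> H3 at depth 8
  - 194.204.128.0/19 clear@19
  add 0.0.0.0/0 -> H0 at depth 0
  add 165.155.41.0/24 -> H2 at depth 24

== LOOKUPS ==
["H2","H1","no-route","H3","H1","H2","H1","H0","H0","H0","H0","H3","H3"]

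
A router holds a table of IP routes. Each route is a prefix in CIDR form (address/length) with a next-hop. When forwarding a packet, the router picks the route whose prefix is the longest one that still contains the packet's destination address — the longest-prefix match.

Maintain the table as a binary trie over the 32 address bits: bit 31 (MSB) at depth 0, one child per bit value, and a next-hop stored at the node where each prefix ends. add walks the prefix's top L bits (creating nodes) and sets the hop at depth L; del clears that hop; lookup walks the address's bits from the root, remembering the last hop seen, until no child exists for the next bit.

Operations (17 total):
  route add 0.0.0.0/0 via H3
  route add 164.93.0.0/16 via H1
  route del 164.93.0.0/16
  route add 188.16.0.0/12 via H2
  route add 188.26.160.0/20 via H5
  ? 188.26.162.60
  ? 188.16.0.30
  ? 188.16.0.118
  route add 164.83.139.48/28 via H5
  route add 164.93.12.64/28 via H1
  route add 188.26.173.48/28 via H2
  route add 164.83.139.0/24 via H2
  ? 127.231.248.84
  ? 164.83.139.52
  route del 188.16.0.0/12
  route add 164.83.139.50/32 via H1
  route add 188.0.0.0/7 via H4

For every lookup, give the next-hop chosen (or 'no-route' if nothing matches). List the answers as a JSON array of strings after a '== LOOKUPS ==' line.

Trace:
  + 0.0.0.0/0 (H3) depth=0
  + 164.93.0.0/16 (H1) depth=16
  del 164.93.0.0/16 (clear depth 16)
  + 188.16.0.0/12 (H2) depth=12
  + 188.26.160.0/20 (H5) depth=20
  Q 188.26.162.60: descend 10111100000110101010 ; hops seen [H3,H2,H5] ; pick H5
  Q 188.16.0.30: descend 101111000001 ; hops seen [H3,H2] ; pick H2
  Q 188.16.0.118: descend 101111000001 ; hops seen [H3,H2] ; pick H2
  + 164.83.139.48/28 (H5) depth=28
  + 164.93.12.64/28 (H1) depth=28
  + 188.26.173.48/28 (H2) depth=28
  + 164.83.139.0/24 (H2) depth=24
  Q 127.231.248.84: descend ε ; hops seen [H3] ; pick H3
  Q 164.83.139.52: descend 1010010001010011100010110011 ; hops seen [H3,H2,H5] ; pick H5
  del 188.16.0.0/12 (clear depth 12)
  + 164.83.139.50/32 (H1) depth=32
  + 188.0.0.0/7 (H4) depth=7

== LOOKUPS ==
["H5","H2","H2","H3","H5"]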